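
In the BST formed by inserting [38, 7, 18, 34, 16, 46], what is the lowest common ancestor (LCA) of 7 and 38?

Tree insertion order: [38, 7, 18, 34, 16, 46]
Tree (level-order array): [38, 7, 46, None, 18, None, None, 16, 34]
In a BST, the LCA of p=7, q=38 is the first node v on the
root-to-leaf path with p <= v <= q (go left if both < v, right if both > v).
Walk from root:
  at 38: 7 <= 38 <= 38, this is the LCA
LCA = 38


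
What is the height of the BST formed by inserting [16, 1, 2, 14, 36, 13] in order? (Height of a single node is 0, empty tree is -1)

Insertion order: [16, 1, 2, 14, 36, 13]
Tree (level-order array): [16, 1, 36, None, 2, None, None, None, 14, 13]
Compute height bottom-up (empty subtree = -1):
  height(13) = 1 + max(-1, -1) = 0
  height(14) = 1 + max(0, -1) = 1
  height(2) = 1 + max(-1, 1) = 2
  height(1) = 1 + max(-1, 2) = 3
  height(36) = 1 + max(-1, -1) = 0
  height(16) = 1 + max(3, 0) = 4
Height = 4


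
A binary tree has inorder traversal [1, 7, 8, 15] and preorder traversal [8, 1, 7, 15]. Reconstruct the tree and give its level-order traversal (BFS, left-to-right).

Inorder:  [1, 7, 8, 15]
Preorder: [8, 1, 7, 15]
Algorithm: preorder visits root first, so consume preorder in order;
for each root, split the current inorder slice at that value into
left-subtree inorder and right-subtree inorder, then recurse.
Recursive splits:
  root=8; inorder splits into left=[1, 7], right=[15]
  root=1; inorder splits into left=[], right=[7]
  root=7; inorder splits into left=[], right=[]
  root=15; inorder splits into left=[], right=[]
Reconstructed level-order: [8, 1, 15, 7]


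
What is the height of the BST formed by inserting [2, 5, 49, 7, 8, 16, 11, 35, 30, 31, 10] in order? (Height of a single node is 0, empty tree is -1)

Insertion order: [2, 5, 49, 7, 8, 16, 11, 35, 30, 31, 10]
Tree (level-order array): [2, None, 5, None, 49, 7, None, None, 8, None, 16, 11, 35, 10, None, 30, None, None, None, None, 31]
Compute height bottom-up (empty subtree = -1):
  height(10) = 1 + max(-1, -1) = 0
  height(11) = 1 + max(0, -1) = 1
  height(31) = 1 + max(-1, -1) = 0
  height(30) = 1 + max(-1, 0) = 1
  height(35) = 1 + max(1, -1) = 2
  height(16) = 1 + max(1, 2) = 3
  height(8) = 1 + max(-1, 3) = 4
  height(7) = 1 + max(-1, 4) = 5
  height(49) = 1 + max(5, -1) = 6
  height(5) = 1 + max(-1, 6) = 7
  height(2) = 1 + max(-1, 7) = 8
Height = 8


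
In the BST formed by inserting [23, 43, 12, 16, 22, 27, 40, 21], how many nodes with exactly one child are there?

Tree built from: [23, 43, 12, 16, 22, 27, 40, 21]
Tree (level-order array): [23, 12, 43, None, 16, 27, None, None, 22, None, 40, 21]
Rule: These are nodes with exactly 1 non-null child.
Per-node child counts:
  node 23: 2 child(ren)
  node 12: 1 child(ren)
  node 16: 1 child(ren)
  node 22: 1 child(ren)
  node 21: 0 child(ren)
  node 43: 1 child(ren)
  node 27: 1 child(ren)
  node 40: 0 child(ren)
Matching nodes: [12, 16, 22, 43, 27]
Count of nodes with exactly one child: 5


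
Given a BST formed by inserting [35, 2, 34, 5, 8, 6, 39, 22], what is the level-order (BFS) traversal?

Tree insertion order: [35, 2, 34, 5, 8, 6, 39, 22]
Tree (level-order array): [35, 2, 39, None, 34, None, None, 5, None, None, 8, 6, 22]
BFS from the root, enqueuing left then right child of each popped node:
  queue [35] -> pop 35, enqueue [2, 39], visited so far: [35]
  queue [2, 39] -> pop 2, enqueue [34], visited so far: [35, 2]
  queue [39, 34] -> pop 39, enqueue [none], visited so far: [35, 2, 39]
  queue [34] -> pop 34, enqueue [5], visited so far: [35, 2, 39, 34]
  queue [5] -> pop 5, enqueue [8], visited so far: [35, 2, 39, 34, 5]
  queue [8] -> pop 8, enqueue [6, 22], visited so far: [35, 2, 39, 34, 5, 8]
  queue [6, 22] -> pop 6, enqueue [none], visited so far: [35, 2, 39, 34, 5, 8, 6]
  queue [22] -> pop 22, enqueue [none], visited so far: [35, 2, 39, 34, 5, 8, 6, 22]
Result: [35, 2, 39, 34, 5, 8, 6, 22]


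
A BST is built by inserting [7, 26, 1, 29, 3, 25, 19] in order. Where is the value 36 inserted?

Starting tree (level order): [7, 1, 26, None, 3, 25, 29, None, None, 19]
Insertion path: 7 -> 26 -> 29
Result: insert 36 as right child of 29
Final tree (level order): [7, 1, 26, None, 3, 25, 29, None, None, 19, None, None, 36]


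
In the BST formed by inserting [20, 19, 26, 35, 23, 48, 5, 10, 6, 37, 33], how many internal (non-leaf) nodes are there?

Tree built from: [20, 19, 26, 35, 23, 48, 5, 10, 6, 37, 33]
Tree (level-order array): [20, 19, 26, 5, None, 23, 35, None, 10, None, None, 33, 48, 6, None, None, None, 37]
Rule: An internal node has at least one child.
Per-node child counts:
  node 20: 2 child(ren)
  node 19: 1 child(ren)
  node 5: 1 child(ren)
  node 10: 1 child(ren)
  node 6: 0 child(ren)
  node 26: 2 child(ren)
  node 23: 0 child(ren)
  node 35: 2 child(ren)
  node 33: 0 child(ren)
  node 48: 1 child(ren)
  node 37: 0 child(ren)
Matching nodes: [20, 19, 5, 10, 26, 35, 48]
Count of internal (non-leaf) nodes: 7


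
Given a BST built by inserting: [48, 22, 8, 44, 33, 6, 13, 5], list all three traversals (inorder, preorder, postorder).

Tree insertion order: [48, 22, 8, 44, 33, 6, 13, 5]
Tree (level-order array): [48, 22, None, 8, 44, 6, 13, 33, None, 5]
Inorder (L, root, R): [5, 6, 8, 13, 22, 33, 44, 48]
Preorder (root, L, R): [48, 22, 8, 6, 5, 13, 44, 33]
Postorder (L, R, root): [5, 6, 13, 8, 33, 44, 22, 48]


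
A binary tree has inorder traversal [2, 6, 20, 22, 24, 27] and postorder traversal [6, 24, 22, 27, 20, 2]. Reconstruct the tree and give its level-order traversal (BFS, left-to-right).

Inorder:   [2, 6, 20, 22, 24, 27]
Postorder: [6, 24, 22, 27, 20, 2]
Algorithm: postorder visits root last, so walk postorder right-to-left;
each value is the root of the current inorder slice — split it at that
value, recurse on the right subtree first, then the left.
Recursive splits:
  root=2; inorder splits into left=[], right=[6, 20, 22, 24, 27]
  root=20; inorder splits into left=[6], right=[22, 24, 27]
  root=27; inorder splits into left=[22, 24], right=[]
  root=22; inorder splits into left=[], right=[24]
  root=24; inorder splits into left=[], right=[]
  root=6; inorder splits into left=[], right=[]
Reconstructed level-order: [2, 20, 6, 27, 22, 24]


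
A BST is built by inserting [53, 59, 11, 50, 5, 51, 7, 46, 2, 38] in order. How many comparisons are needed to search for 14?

Search path for 14: 53 -> 11 -> 50 -> 46 -> 38
Found: False
Comparisons: 5


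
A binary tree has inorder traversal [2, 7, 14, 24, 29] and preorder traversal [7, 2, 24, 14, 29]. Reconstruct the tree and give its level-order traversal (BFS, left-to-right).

Inorder:  [2, 7, 14, 24, 29]
Preorder: [7, 2, 24, 14, 29]
Algorithm: preorder visits root first, so consume preorder in order;
for each root, split the current inorder slice at that value into
left-subtree inorder and right-subtree inorder, then recurse.
Recursive splits:
  root=7; inorder splits into left=[2], right=[14, 24, 29]
  root=2; inorder splits into left=[], right=[]
  root=24; inorder splits into left=[14], right=[29]
  root=14; inorder splits into left=[], right=[]
  root=29; inorder splits into left=[], right=[]
Reconstructed level-order: [7, 2, 24, 14, 29]


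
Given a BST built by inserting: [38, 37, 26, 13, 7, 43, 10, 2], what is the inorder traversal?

Tree insertion order: [38, 37, 26, 13, 7, 43, 10, 2]
Tree (level-order array): [38, 37, 43, 26, None, None, None, 13, None, 7, None, 2, 10]
Inorder traversal: [2, 7, 10, 13, 26, 37, 38, 43]


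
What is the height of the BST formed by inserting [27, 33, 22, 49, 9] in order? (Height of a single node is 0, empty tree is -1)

Insertion order: [27, 33, 22, 49, 9]
Tree (level-order array): [27, 22, 33, 9, None, None, 49]
Compute height bottom-up (empty subtree = -1):
  height(9) = 1 + max(-1, -1) = 0
  height(22) = 1 + max(0, -1) = 1
  height(49) = 1 + max(-1, -1) = 0
  height(33) = 1 + max(-1, 0) = 1
  height(27) = 1 + max(1, 1) = 2
Height = 2


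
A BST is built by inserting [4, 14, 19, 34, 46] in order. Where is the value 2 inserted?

Starting tree (level order): [4, None, 14, None, 19, None, 34, None, 46]
Insertion path: 4
Result: insert 2 as left child of 4
Final tree (level order): [4, 2, 14, None, None, None, 19, None, 34, None, 46]


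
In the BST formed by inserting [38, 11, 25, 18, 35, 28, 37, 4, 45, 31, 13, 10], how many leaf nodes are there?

Tree built from: [38, 11, 25, 18, 35, 28, 37, 4, 45, 31, 13, 10]
Tree (level-order array): [38, 11, 45, 4, 25, None, None, None, 10, 18, 35, None, None, 13, None, 28, 37, None, None, None, 31]
Rule: A leaf has 0 children.
Per-node child counts:
  node 38: 2 child(ren)
  node 11: 2 child(ren)
  node 4: 1 child(ren)
  node 10: 0 child(ren)
  node 25: 2 child(ren)
  node 18: 1 child(ren)
  node 13: 0 child(ren)
  node 35: 2 child(ren)
  node 28: 1 child(ren)
  node 31: 0 child(ren)
  node 37: 0 child(ren)
  node 45: 0 child(ren)
Matching nodes: [10, 13, 31, 37, 45]
Count of leaf nodes: 5


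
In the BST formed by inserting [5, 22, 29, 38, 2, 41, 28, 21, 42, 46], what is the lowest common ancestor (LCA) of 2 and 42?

Tree insertion order: [5, 22, 29, 38, 2, 41, 28, 21, 42, 46]
Tree (level-order array): [5, 2, 22, None, None, 21, 29, None, None, 28, 38, None, None, None, 41, None, 42, None, 46]
In a BST, the LCA of p=2, q=42 is the first node v on the
root-to-leaf path with p <= v <= q (go left if both < v, right if both > v).
Walk from root:
  at 5: 2 <= 5 <= 42, this is the LCA
LCA = 5


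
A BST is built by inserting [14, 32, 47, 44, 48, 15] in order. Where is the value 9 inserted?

Starting tree (level order): [14, None, 32, 15, 47, None, None, 44, 48]
Insertion path: 14
Result: insert 9 as left child of 14
Final tree (level order): [14, 9, 32, None, None, 15, 47, None, None, 44, 48]


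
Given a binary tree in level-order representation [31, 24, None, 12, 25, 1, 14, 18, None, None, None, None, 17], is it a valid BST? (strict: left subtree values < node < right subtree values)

Level-order array: [31, 24, None, 12, 25, 1, 14, 18, None, None, None, None, 17]
Validate using subtree bounds (lo, hi): at each node, require lo < value < hi,
then recurse left with hi=value and right with lo=value.
Preorder trace (stopping at first violation):
  at node 31 with bounds (-inf, +inf): OK
  at node 24 with bounds (-inf, 31): OK
  at node 12 with bounds (-inf, 24): OK
  at node 1 with bounds (-inf, 12): OK
  at node 14 with bounds (12, 24): OK
  at node 17 with bounds (14, 24): OK
  at node 25 with bounds (24, 31): OK
  at node 18 with bounds (24, 25): VIOLATION
Node 18 violates its bound: not (24 < 18 < 25).
Result: Not a valid BST


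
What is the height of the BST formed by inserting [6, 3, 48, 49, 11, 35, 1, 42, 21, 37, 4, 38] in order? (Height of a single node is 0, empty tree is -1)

Insertion order: [6, 3, 48, 49, 11, 35, 1, 42, 21, 37, 4, 38]
Tree (level-order array): [6, 3, 48, 1, 4, 11, 49, None, None, None, None, None, 35, None, None, 21, 42, None, None, 37, None, None, 38]
Compute height bottom-up (empty subtree = -1):
  height(1) = 1 + max(-1, -1) = 0
  height(4) = 1 + max(-1, -1) = 0
  height(3) = 1 + max(0, 0) = 1
  height(21) = 1 + max(-1, -1) = 0
  height(38) = 1 + max(-1, -1) = 0
  height(37) = 1 + max(-1, 0) = 1
  height(42) = 1 + max(1, -1) = 2
  height(35) = 1 + max(0, 2) = 3
  height(11) = 1 + max(-1, 3) = 4
  height(49) = 1 + max(-1, -1) = 0
  height(48) = 1 + max(4, 0) = 5
  height(6) = 1 + max(1, 5) = 6
Height = 6


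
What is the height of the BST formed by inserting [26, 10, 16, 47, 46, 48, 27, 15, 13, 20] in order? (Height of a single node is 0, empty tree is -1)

Insertion order: [26, 10, 16, 47, 46, 48, 27, 15, 13, 20]
Tree (level-order array): [26, 10, 47, None, 16, 46, 48, 15, 20, 27, None, None, None, 13]
Compute height bottom-up (empty subtree = -1):
  height(13) = 1 + max(-1, -1) = 0
  height(15) = 1 + max(0, -1) = 1
  height(20) = 1 + max(-1, -1) = 0
  height(16) = 1 + max(1, 0) = 2
  height(10) = 1 + max(-1, 2) = 3
  height(27) = 1 + max(-1, -1) = 0
  height(46) = 1 + max(0, -1) = 1
  height(48) = 1 + max(-1, -1) = 0
  height(47) = 1 + max(1, 0) = 2
  height(26) = 1 + max(3, 2) = 4
Height = 4


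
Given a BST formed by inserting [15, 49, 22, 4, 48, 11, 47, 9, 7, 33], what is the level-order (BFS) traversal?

Tree insertion order: [15, 49, 22, 4, 48, 11, 47, 9, 7, 33]
Tree (level-order array): [15, 4, 49, None, 11, 22, None, 9, None, None, 48, 7, None, 47, None, None, None, 33]
BFS from the root, enqueuing left then right child of each popped node:
  queue [15] -> pop 15, enqueue [4, 49], visited so far: [15]
  queue [4, 49] -> pop 4, enqueue [11], visited so far: [15, 4]
  queue [49, 11] -> pop 49, enqueue [22], visited so far: [15, 4, 49]
  queue [11, 22] -> pop 11, enqueue [9], visited so far: [15, 4, 49, 11]
  queue [22, 9] -> pop 22, enqueue [48], visited so far: [15, 4, 49, 11, 22]
  queue [9, 48] -> pop 9, enqueue [7], visited so far: [15, 4, 49, 11, 22, 9]
  queue [48, 7] -> pop 48, enqueue [47], visited so far: [15, 4, 49, 11, 22, 9, 48]
  queue [7, 47] -> pop 7, enqueue [none], visited so far: [15, 4, 49, 11, 22, 9, 48, 7]
  queue [47] -> pop 47, enqueue [33], visited so far: [15, 4, 49, 11, 22, 9, 48, 7, 47]
  queue [33] -> pop 33, enqueue [none], visited so far: [15, 4, 49, 11, 22, 9, 48, 7, 47, 33]
Result: [15, 4, 49, 11, 22, 9, 48, 7, 47, 33]


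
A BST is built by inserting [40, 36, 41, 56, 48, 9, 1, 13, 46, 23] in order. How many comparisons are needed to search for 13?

Search path for 13: 40 -> 36 -> 9 -> 13
Found: True
Comparisons: 4


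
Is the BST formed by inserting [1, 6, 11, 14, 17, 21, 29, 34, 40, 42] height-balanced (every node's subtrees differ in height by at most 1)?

Tree (level-order array): [1, None, 6, None, 11, None, 14, None, 17, None, 21, None, 29, None, 34, None, 40, None, 42]
Definition: a tree is height-balanced if, at every node, |h(left) - h(right)| <= 1 (empty subtree has height -1).
Bottom-up per-node check:
  node 42: h_left=-1, h_right=-1, diff=0 [OK], height=0
  node 40: h_left=-1, h_right=0, diff=1 [OK], height=1
  node 34: h_left=-1, h_right=1, diff=2 [FAIL (|-1-1|=2 > 1)], height=2
  node 29: h_left=-1, h_right=2, diff=3 [FAIL (|-1-2|=3 > 1)], height=3
  node 21: h_left=-1, h_right=3, diff=4 [FAIL (|-1-3|=4 > 1)], height=4
  node 17: h_left=-1, h_right=4, diff=5 [FAIL (|-1-4|=5 > 1)], height=5
  node 14: h_left=-1, h_right=5, diff=6 [FAIL (|-1-5|=6 > 1)], height=6
  node 11: h_left=-1, h_right=6, diff=7 [FAIL (|-1-6|=7 > 1)], height=7
  node 6: h_left=-1, h_right=7, diff=8 [FAIL (|-1-7|=8 > 1)], height=8
  node 1: h_left=-1, h_right=8, diff=9 [FAIL (|-1-8|=9 > 1)], height=9
Node 34 violates the condition: |-1 - 1| = 2 > 1.
Result: Not balanced


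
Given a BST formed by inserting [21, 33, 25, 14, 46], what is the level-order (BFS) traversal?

Tree insertion order: [21, 33, 25, 14, 46]
Tree (level-order array): [21, 14, 33, None, None, 25, 46]
BFS from the root, enqueuing left then right child of each popped node:
  queue [21] -> pop 21, enqueue [14, 33], visited so far: [21]
  queue [14, 33] -> pop 14, enqueue [none], visited so far: [21, 14]
  queue [33] -> pop 33, enqueue [25, 46], visited so far: [21, 14, 33]
  queue [25, 46] -> pop 25, enqueue [none], visited so far: [21, 14, 33, 25]
  queue [46] -> pop 46, enqueue [none], visited so far: [21, 14, 33, 25, 46]
Result: [21, 14, 33, 25, 46]


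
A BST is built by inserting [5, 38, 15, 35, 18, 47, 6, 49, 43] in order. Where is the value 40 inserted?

Starting tree (level order): [5, None, 38, 15, 47, 6, 35, 43, 49, None, None, 18]
Insertion path: 5 -> 38 -> 47 -> 43
Result: insert 40 as left child of 43
Final tree (level order): [5, None, 38, 15, 47, 6, 35, 43, 49, None, None, 18, None, 40]


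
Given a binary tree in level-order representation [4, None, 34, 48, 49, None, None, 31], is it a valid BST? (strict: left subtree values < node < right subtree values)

Level-order array: [4, None, 34, 48, 49, None, None, 31]
Validate using subtree bounds (lo, hi): at each node, require lo < value < hi,
then recurse left with hi=value and right with lo=value.
Preorder trace (stopping at first violation):
  at node 4 with bounds (-inf, +inf): OK
  at node 34 with bounds (4, +inf): OK
  at node 48 with bounds (4, 34): VIOLATION
Node 48 violates its bound: not (4 < 48 < 34).
Result: Not a valid BST


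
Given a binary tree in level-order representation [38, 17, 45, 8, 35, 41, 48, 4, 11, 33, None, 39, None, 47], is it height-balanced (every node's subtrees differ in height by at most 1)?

Tree (level-order array): [38, 17, 45, 8, 35, 41, 48, 4, 11, 33, None, 39, None, 47]
Definition: a tree is height-balanced if, at every node, |h(left) - h(right)| <= 1 (empty subtree has height -1).
Bottom-up per-node check:
  node 4: h_left=-1, h_right=-1, diff=0 [OK], height=0
  node 11: h_left=-1, h_right=-1, diff=0 [OK], height=0
  node 8: h_left=0, h_right=0, diff=0 [OK], height=1
  node 33: h_left=-1, h_right=-1, diff=0 [OK], height=0
  node 35: h_left=0, h_right=-1, diff=1 [OK], height=1
  node 17: h_left=1, h_right=1, diff=0 [OK], height=2
  node 39: h_left=-1, h_right=-1, diff=0 [OK], height=0
  node 41: h_left=0, h_right=-1, diff=1 [OK], height=1
  node 47: h_left=-1, h_right=-1, diff=0 [OK], height=0
  node 48: h_left=0, h_right=-1, diff=1 [OK], height=1
  node 45: h_left=1, h_right=1, diff=0 [OK], height=2
  node 38: h_left=2, h_right=2, diff=0 [OK], height=3
All nodes satisfy the balance condition.
Result: Balanced


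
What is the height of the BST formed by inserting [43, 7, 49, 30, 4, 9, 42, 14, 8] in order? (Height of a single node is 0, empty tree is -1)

Insertion order: [43, 7, 49, 30, 4, 9, 42, 14, 8]
Tree (level-order array): [43, 7, 49, 4, 30, None, None, None, None, 9, 42, 8, 14]
Compute height bottom-up (empty subtree = -1):
  height(4) = 1 + max(-1, -1) = 0
  height(8) = 1 + max(-1, -1) = 0
  height(14) = 1 + max(-1, -1) = 0
  height(9) = 1 + max(0, 0) = 1
  height(42) = 1 + max(-1, -1) = 0
  height(30) = 1 + max(1, 0) = 2
  height(7) = 1 + max(0, 2) = 3
  height(49) = 1 + max(-1, -1) = 0
  height(43) = 1 + max(3, 0) = 4
Height = 4


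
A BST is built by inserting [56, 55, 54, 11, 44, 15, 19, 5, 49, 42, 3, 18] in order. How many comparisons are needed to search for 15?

Search path for 15: 56 -> 55 -> 54 -> 11 -> 44 -> 15
Found: True
Comparisons: 6


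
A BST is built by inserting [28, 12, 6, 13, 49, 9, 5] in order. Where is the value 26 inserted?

Starting tree (level order): [28, 12, 49, 6, 13, None, None, 5, 9]
Insertion path: 28 -> 12 -> 13
Result: insert 26 as right child of 13
Final tree (level order): [28, 12, 49, 6, 13, None, None, 5, 9, None, 26]


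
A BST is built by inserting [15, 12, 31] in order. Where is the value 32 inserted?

Starting tree (level order): [15, 12, 31]
Insertion path: 15 -> 31
Result: insert 32 as right child of 31
Final tree (level order): [15, 12, 31, None, None, None, 32]


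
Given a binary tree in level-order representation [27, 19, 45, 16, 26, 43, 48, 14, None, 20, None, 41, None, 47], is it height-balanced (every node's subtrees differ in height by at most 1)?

Tree (level-order array): [27, 19, 45, 16, 26, 43, 48, 14, None, 20, None, 41, None, 47]
Definition: a tree is height-balanced if, at every node, |h(left) - h(right)| <= 1 (empty subtree has height -1).
Bottom-up per-node check:
  node 14: h_left=-1, h_right=-1, diff=0 [OK], height=0
  node 16: h_left=0, h_right=-1, diff=1 [OK], height=1
  node 20: h_left=-1, h_right=-1, diff=0 [OK], height=0
  node 26: h_left=0, h_right=-1, diff=1 [OK], height=1
  node 19: h_left=1, h_right=1, diff=0 [OK], height=2
  node 41: h_left=-1, h_right=-1, diff=0 [OK], height=0
  node 43: h_left=0, h_right=-1, diff=1 [OK], height=1
  node 47: h_left=-1, h_right=-1, diff=0 [OK], height=0
  node 48: h_left=0, h_right=-1, diff=1 [OK], height=1
  node 45: h_left=1, h_right=1, diff=0 [OK], height=2
  node 27: h_left=2, h_right=2, diff=0 [OK], height=3
All nodes satisfy the balance condition.
Result: Balanced


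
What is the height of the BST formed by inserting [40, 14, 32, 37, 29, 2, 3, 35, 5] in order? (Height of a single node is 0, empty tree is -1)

Insertion order: [40, 14, 32, 37, 29, 2, 3, 35, 5]
Tree (level-order array): [40, 14, None, 2, 32, None, 3, 29, 37, None, 5, None, None, 35]
Compute height bottom-up (empty subtree = -1):
  height(5) = 1 + max(-1, -1) = 0
  height(3) = 1 + max(-1, 0) = 1
  height(2) = 1 + max(-1, 1) = 2
  height(29) = 1 + max(-1, -1) = 0
  height(35) = 1 + max(-1, -1) = 0
  height(37) = 1 + max(0, -1) = 1
  height(32) = 1 + max(0, 1) = 2
  height(14) = 1 + max(2, 2) = 3
  height(40) = 1 + max(3, -1) = 4
Height = 4


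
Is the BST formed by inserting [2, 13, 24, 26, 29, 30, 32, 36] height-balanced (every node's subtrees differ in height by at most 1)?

Tree (level-order array): [2, None, 13, None, 24, None, 26, None, 29, None, 30, None, 32, None, 36]
Definition: a tree is height-balanced if, at every node, |h(left) - h(right)| <= 1 (empty subtree has height -1).
Bottom-up per-node check:
  node 36: h_left=-1, h_right=-1, diff=0 [OK], height=0
  node 32: h_left=-1, h_right=0, diff=1 [OK], height=1
  node 30: h_left=-1, h_right=1, diff=2 [FAIL (|-1-1|=2 > 1)], height=2
  node 29: h_left=-1, h_right=2, diff=3 [FAIL (|-1-2|=3 > 1)], height=3
  node 26: h_left=-1, h_right=3, diff=4 [FAIL (|-1-3|=4 > 1)], height=4
  node 24: h_left=-1, h_right=4, diff=5 [FAIL (|-1-4|=5 > 1)], height=5
  node 13: h_left=-1, h_right=5, diff=6 [FAIL (|-1-5|=6 > 1)], height=6
  node 2: h_left=-1, h_right=6, diff=7 [FAIL (|-1-6|=7 > 1)], height=7
Node 30 violates the condition: |-1 - 1| = 2 > 1.
Result: Not balanced


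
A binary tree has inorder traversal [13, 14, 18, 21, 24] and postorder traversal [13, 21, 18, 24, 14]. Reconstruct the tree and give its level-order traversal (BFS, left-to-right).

Inorder:   [13, 14, 18, 21, 24]
Postorder: [13, 21, 18, 24, 14]
Algorithm: postorder visits root last, so walk postorder right-to-left;
each value is the root of the current inorder slice — split it at that
value, recurse on the right subtree first, then the left.
Recursive splits:
  root=14; inorder splits into left=[13], right=[18, 21, 24]
  root=24; inorder splits into left=[18, 21], right=[]
  root=18; inorder splits into left=[], right=[21]
  root=21; inorder splits into left=[], right=[]
  root=13; inorder splits into left=[], right=[]
Reconstructed level-order: [14, 13, 24, 18, 21]


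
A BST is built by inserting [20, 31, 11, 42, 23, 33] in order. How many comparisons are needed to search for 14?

Search path for 14: 20 -> 11
Found: False
Comparisons: 2


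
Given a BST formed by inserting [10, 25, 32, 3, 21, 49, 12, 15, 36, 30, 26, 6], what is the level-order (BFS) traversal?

Tree insertion order: [10, 25, 32, 3, 21, 49, 12, 15, 36, 30, 26, 6]
Tree (level-order array): [10, 3, 25, None, 6, 21, 32, None, None, 12, None, 30, 49, None, 15, 26, None, 36]
BFS from the root, enqueuing left then right child of each popped node:
  queue [10] -> pop 10, enqueue [3, 25], visited so far: [10]
  queue [3, 25] -> pop 3, enqueue [6], visited so far: [10, 3]
  queue [25, 6] -> pop 25, enqueue [21, 32], visited so far: [10, 3, 25]
  queue [6, 21, 32] -> pop 6, enqueue [none], visited so far: [10, 3, 25, 6]
  queue [21, 32] -> pop 21, enqueue [12], visited so far: [10, 3, 25, 6, 21]
  queue [32, 12] -> pop 32, enqueue [30, 49], visited so far: [10, 3, 25, 6, 21, 32]
  queue [12, 30, 49] -> pop 12, enqueue [15], visited so far: [10, 3, 25, 6, 21, 32, 12]
  queue [30, 49, 15] -> pop 30, enqueue [26], visited so far: [10, 3, 25, 6, 21, 32, 12, 30]
  queue [49, 15, 26] -> pop 49, enqueue [36], visited so far: [10, 3, 25, 6, 21, 32, 12, 30, 49]
  queue [15, 26, 36] -> pop 15, enqueue [none], visited so far: [10, 3, 25, 6, 21, 32, 12, 30, 49, 15]
  queue [26, 36] -> pop 26, enqueue [none], visited so far: [10, 3, 25, 6, 21, 32, 12, 30, 49, 15, 26]
  queue [36] -> pop 36, enqueue [none], visited so far: [10, 3, 25, 6, 21, 32, 12, 30, 49, 15, 26, 36]
Result: [10, 3, 25, 6, 21, 32, 12, 30, 49, 15, 26, 36]


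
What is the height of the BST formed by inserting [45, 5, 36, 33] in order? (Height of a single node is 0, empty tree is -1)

Insertion order: [45, 5, 36, 33]
Tree (level-order array): [45, 5, None, None, 36, 33]
Compute height bottom-up (empty subtree = -1):
  height(33) = 1 + max(-1, -1) = 0
  height(36) = 1 + max(0, -1) = 1
  height(5) = 1 + max(-1, 1) = 2
  height(45) = 1 + max(2, -1) = 3
Height = 3


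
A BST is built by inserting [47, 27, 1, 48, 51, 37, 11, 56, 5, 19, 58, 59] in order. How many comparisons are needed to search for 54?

Search path for 54: 47 -> 48 -> 51 -> 56
Found: False
Comparisons: 4


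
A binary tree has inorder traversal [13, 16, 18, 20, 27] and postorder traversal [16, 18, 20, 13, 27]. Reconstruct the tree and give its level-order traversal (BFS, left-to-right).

Inorder:   [13, 16, 18, 20, 27]
Postorder: [16, 18, 20, 13, 27]
Algorithm: postorder visits root last, so walk postorder right-to-left;
each value is the root of the current inorder slice — split it at that
value, recurse on the right subtree first, then the left.
Recursive splits:
  root=27; inorder splits into left=[13, 16, 18, 20], right=[]
  root=13; inorder splits into left=[], right=[16, 18, 20]
  root=20; inorder splits into left=[16, 18], right=[]
  root=18; inorder splits into left=[16], right=[]
  root=16; inorder splits into left=[], right=[]
Reconstructed level-order: [27, 13, 20, 18, 16]


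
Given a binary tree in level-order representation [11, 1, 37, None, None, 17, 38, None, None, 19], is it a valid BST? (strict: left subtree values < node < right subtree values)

Level-order array: [11, 1, 37, None, None, 17, 38, None, None, 19]
Validate using subtree bounds (lo, hi): at each node, require lo < value < hi,
then recurse left with hi=value and right with lo=value.
Preorder trace (stopping at first violation):
  at node 11 with bounds (-inf, +inf): OK
  at node 1 with bounds (-inf, 11): OK
  at node 37 with bounds (11, +inf): OK
  at node 17 with bounds (11, 37): OK
  at node 38 with bounds (37, +inf): OK
  at node 19 with bounds (37, 38): VIOLATION
Node 19 violates its bound: not (37 < 19 < 38).
Result: Not a valid BST


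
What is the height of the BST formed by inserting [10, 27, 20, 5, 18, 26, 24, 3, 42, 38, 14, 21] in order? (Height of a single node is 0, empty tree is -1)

Insertion order: [10, 27, 20, 5, 18, 26, 24, 3, 42, 38, 14, 21]
Tree (level-order array): [10, 5, 27, 3, None, 20, 42, None, None, 18, 26, 38, None, 14, None, 24, None, None, None, None, None, 21]
Compute height bottom-up (empty subtree = -1):
  height(3) = 1 + max(-1, -1) = 0
  height(5) = 1 + max(0, -1) = 1
  height(14) = 1 + max(-1, -1) = 0
  height(18) = 1 + max(0, -1) = 1
  height(21) = 1 + max(-1, -1) = 0
  height(24) = 1 + max(0, -1) = 1
  height(26) = 1 + max(1, -1) = 2
  height(20) = 1 + max(1, 2) = 3
  height(38) = 1 + max(-1, -1) = 0
  height(42) = 1 + max(0, -1) = 1
  height(27) = 1 + max(3, 1) = 4
  height(10) = 1 + max(1, 4) = 5
Height = 5


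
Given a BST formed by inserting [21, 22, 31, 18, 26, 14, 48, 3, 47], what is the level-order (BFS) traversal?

Tree insertion order: [21, 22, 31, 18, 26, 14, 48, 3, 47]
Tree (level-order array): [21, 18, 22, 14, None, None, 31, 3, None, 26, 48, None, None, None, None, 47]
BFS from the root, enqueuing left then right child of each popped node:
  queue [21] -> pop 21, enqueue [18, 22], visited so far: [21]
  queue [18, 22] -> pop 18, enqueue [14], visited so far: [21, 18]
  queue [22, 14] -> pop 22, enqueue [31], visited so far: [21, 18, 22]
  queue [14, 31] -> pop 14, enqueue [3], visited so far: [21, 18, 22, 14]
  queue [31, 3] -> pop 31, enqueue [26, 48], visited so far: [21, 18, 22, 14, 31]
  queue [3, 26, 48] -> pop 3, enqueue [none], visited so far: [21, 18, 22, 14, 31, 3]
  queue [26, 48] -> pop 26, enqueue [none], visited so far: [21, 18, 22, 14, 31, 3, 26]
  queue [48] -> pop 48, enqueue [47], visited so far: [21, 18, 22, 14, 31, 3, 26, 48]
  queue [47] -> pop 47, enqueue [none], visited so far: [21, 18, 22, 14, 31, 3, 26, 48, 47]
Result: [21, 18, 22, 14, 31, 3, 26, 48, 47]


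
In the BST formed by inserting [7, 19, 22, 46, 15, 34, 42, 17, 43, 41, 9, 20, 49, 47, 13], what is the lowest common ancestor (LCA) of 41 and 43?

Tree insertion order: [7, 19, 22, 46, 15, 34, 42, 17, 43, 41, 9, 20, 49, 47, 13]
Tree (level-order array): [7, None, 19, 15, 22, 9, 17, 20, 46, None, 13, None, None, None, None, 34, 49, None, None, None, 42, 47, None, 41, 43]
In a BST, the LCA of p=41, q=43 is the first node v on the
root-to-leaf path with p <= v <= q (go left if both < v, right if both > v).
Walk from root:
  at 7: both 41 and 43 > 7, go right
  at 19: both 41 and 43 > 19, go right
  at 22: both 41 and 43 > 22, go right
  at 46: both 41 and 43 < 46, go left
  at 34: both 41 and 43 > 34, go right
  at 42: 41 <= 42 <= 43, this is the LCA
LCA = 42


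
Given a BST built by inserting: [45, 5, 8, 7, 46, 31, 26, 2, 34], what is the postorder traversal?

Tree insertion order: [45, 5, 8, 7, 46, 31, 26, 2, 34]
Tree (level-order array): [45, 5, 46, 2, 8, None, None, None, None, 7, 31, None, None, 26, 34]
Postorder traversal: [2, 7, 26, 34, 31, 8, 5, 46, 45]


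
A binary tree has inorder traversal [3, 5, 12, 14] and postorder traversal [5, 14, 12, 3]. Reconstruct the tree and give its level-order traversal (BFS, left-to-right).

Inorder:   [3, 5, 12, 14]
Postorder: [5, 14, 12, 3]
Algorithm: postorder visits root last, so walk postorder right-to-left;
each value is the root of the current inorder slice — split it at that
value, recurse on the right subtree first, then the left.
Recursive splits:
  root=3; inorder splits into left=[], right=[5, 12, 14]
  root=12; inorder splits into left=[5], right=[14]
  root=14; inorder splits into left=[], right=[]
  root=5; inorder splits into left=[], right=[]
Reconstructed level-order: [3, 12, 5, 14]


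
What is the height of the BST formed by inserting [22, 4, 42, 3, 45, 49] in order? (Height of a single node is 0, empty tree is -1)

Insertion order: [22, 4, 42, 3, 45, 49]
Tree (level-order array): [22, 4, 42, 3, None, None, 45, None, None, None, 49]
Compute height bottom-up (empty subtree = -1):
  height(3) = 1 + max(-1, -1) = 0
  height(4) = 1 + max(0, -1) = 1
  height(49) = 1 + max(-1, -1) = 0
  height(45) = 1 + max(-1, 0) = 1
  height(42) = 1 + max(-1, 1) = 2
  height(22) = 1 + max(1, 2) = 3
Height = 3


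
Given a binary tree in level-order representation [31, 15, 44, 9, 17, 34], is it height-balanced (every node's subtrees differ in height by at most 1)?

Tree (level-order array): [31, 15, 44, 9, 17, 34]
Definition: a tree is height-balanced if, at every node, |h(left) - h(right)| <= 1 (empty subtree has height -1).
Bottom-up per-node check:
  node 9: h_left=-1, h_right=-1, diff=0 [OK], height=0
  node 17: h_left=-1, h_right=-1, diff=0 [OK], height=0
  node 15: h_left=0, h_right=0, diff=0 [OK], height=1
  node 34: h_left=-1, h_right=-1, diff=0 [OK], height=0
  node 44: h_left=0, h_right=-1, diff=1 [OK], height=1
  node 31: h_left=1, h_right=1, diff=0 [OK], height=2
All nodes satisfy the balance condition.
Result: Balanced


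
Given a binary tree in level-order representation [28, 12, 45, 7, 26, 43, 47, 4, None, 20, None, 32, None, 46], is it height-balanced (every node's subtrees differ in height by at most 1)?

Tree (level-order array): [28, 12, 45, 7, 26, 43, 47, 4, None, 20, None, 32, None, 46]
Definition: a tree is height-balanced if, at every node, |h(left) - h(right)| <= 1 (empty subtree has height -1).
Bottom-up per-node check:
  node 4: h_left=-1, h_right=-1, diff=0 [OK], height=0
  node 7: h_left=0, h_right=-1, diff=1 [OK], height=1
  node 20: h_left=-1, h_right=-1, diff=0 [OK], height=0
  node 26: h_left=0, h_right=-1, diff=1 [OK], height=1
  node 12: h_left=1, h_right=1, diff=0 [OK], height=2
  node 32: h_left=-1, h_right=-1, diff=0 [OK], height=0
  node 43: h_left=0, h_right=-1, diff=1 [OK], height=1
  node 46: h_left=-1, h_right=-1, diff=0 [OK], height=0
  node 47: h_left=0, h_right=-1, diff=1 [OK], height=1
  node 45: h_left=1, h_right=1, diff=0 [OK], height=2
  node 28: h_left=2, h_right=2, diff=0 [OK], height=3
All nodes satisfy the balance condition.
Result: Balanced


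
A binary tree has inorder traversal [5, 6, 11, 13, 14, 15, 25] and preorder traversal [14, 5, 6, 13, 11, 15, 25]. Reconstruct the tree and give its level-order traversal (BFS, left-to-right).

Inorder:  [5, 6, 11, 13, 14, 15, 25]
Preorder: [14, 5, 6, 13, 11, 15, 25]
Algorithm: preorder visits root first, so consume preorder in order;
for each root, split the current inorder slice at that value into
left-subtree inorder and right-subtree inorder, then recurse.
Recursive splits:
  root=14; inorder splits into left=[5, 6, 11, 13], right=[15, 25]
  root=5; inorder splits into left=[], right=[6, 11, 13]
  root=6; inorder splits into left=[], right=[11, 13]
  root=13; inorder splits into left=[11], right=[]
  root=11; inorder splits into left=[], right=[]
  root=15; inorder splits into left=[], right=[25]
  root=25; inorder splits into left=[], right=[]
Reconstructed level-order: [14, 5, 15, 6, 25, 13, 11]


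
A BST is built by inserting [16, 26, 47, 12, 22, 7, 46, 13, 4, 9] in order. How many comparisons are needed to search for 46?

Search path for 46: 16 -> 26 -> 47 -> 46
Found: True
Comparisons: 4


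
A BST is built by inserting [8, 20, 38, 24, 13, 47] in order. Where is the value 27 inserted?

Starting tree (level order): [8, None, 20, 13, 38, None, None, 24, 47]
Insertion path: 8 -> 20 -> 38 -> 24
Result: insert 27 as right child of 24
Final tree (level order): [8, None, 20, 13, 38, None, None, 24, 47, None, 27]


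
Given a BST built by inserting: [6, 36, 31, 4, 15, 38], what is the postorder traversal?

Tree insertion order: [6, 36, 31, 4, 15, 38]
Tree (level-order array): [6, 4, 36, None, None, 31, 38, 15]
Postorder traversal: [4, 15, 31, 38, 36, 6]


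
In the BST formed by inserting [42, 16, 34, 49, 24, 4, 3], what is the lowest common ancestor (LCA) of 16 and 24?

Tree insertion order: [42, 16, 34, 49, 24, 4, 3]
Tree (level-order array): [42, 16, 49, 4, 34, None, None, 3, None, 24]
In a BST, the LCA of p=16, q=24 is the first node v on the
root-to-leaf path with p <= v <= q (go left if both < v, right if both > v).
Walk from root:
  at 42: both 16 and 24 < 42, go left
  at 16: 16 <= 16 <= 24, this is the LCA
LCA = 16


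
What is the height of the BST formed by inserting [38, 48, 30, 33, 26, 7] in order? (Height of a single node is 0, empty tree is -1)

Insertion order: [38, 48, 30, 33, 26, 7]
Tree (level-order array): [38, 30, 48, 26, 33, None, None, 7]
Compute height bottom-up (empty subtree = -1):
  height(7) = 1 + max(-1, -1) = 0
  height(26) = 1 + max(0, -1) = 1
  height(33) = 1 + max(-1, -1) = 0
  height(30) = 1 + max(1, 0) = 2
  height(48) = 1 + max(-1, -1) = 0
  height(38) = 1 + max(2, 0) = 3
Height = 3


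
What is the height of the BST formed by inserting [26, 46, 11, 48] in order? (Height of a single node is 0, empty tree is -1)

Insertion order: [26, 46, 11, 48]
Tree (level-order array): [26, 11, 46, None, None, None, 48]
Compute height bottom-up (empty subtree = -1):
  height(11) = 1 + max(-1, -1) = 0
  height(48) = 1 + max(-1, -1) = 0
  height(46) = 1 + max(-1, 0) = 1
  height(26) = 1 + max(0, 1) = 2
Height = 2


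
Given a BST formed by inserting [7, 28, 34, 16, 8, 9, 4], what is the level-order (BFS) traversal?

Tree insertion order: [7, 28, 34, 16, 8, 9, 4]
Tree (level-order array): [7, 4, 28, None, None, 16, 34, 8, None, None, None, None, 9]
BFS from the root, enqueuing left then right child of each popped node:
  queue [7] -> pop 7, enqueue [4, 28], visited so far: [7]
  queue [4, 28] -> pop 4, enqueue [none], visited so far: [7, 4]
  queue [28] -> pop 28, enqueue [16, 34], visited so far: [7, 4, 28]
  queue [16, 34] -> pop 16, enqueue [8], visited so far: [7, 4, 28, 16]
  queue [34, 8] -> pop 34, enqueue [none], visited so far: [7, 4, 28, 16, 34]
  queue [8] -> pop 8, enqueue [9], visited so far: [7, 4, 28, 16, 34, 8]
  queue [9] -> pop 9, enqueue [none], visited so far: [7, 4, 28, 16, 34, 8, 9]
Result: [7, 4, 28, 16, 34, 8, 9]


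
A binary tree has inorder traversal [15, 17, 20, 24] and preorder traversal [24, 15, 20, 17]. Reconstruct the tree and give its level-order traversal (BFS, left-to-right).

Inorder:  [15, 17, 20, 24]
Preorder: [24, 15, 20, 17]
Algorithm: preorder visits root first, so consume preorder in order;
for each root, split the current inorder slice at that value into
left-subtree inorder and right-subtree inorder, then recurse.
Recursive splits:
  root=24; inorder splits into left=[15, 17, 20], right=[]
  root=15; inorder splits into left=[], right=[17, 20]
  root=20; inorder splits into left=[17], right=[]
  root=17; inorder splits into left=[], right=[]
Reconstructed level-order: [24, 15, 20, 17]


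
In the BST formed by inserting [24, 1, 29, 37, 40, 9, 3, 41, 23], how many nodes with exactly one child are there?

Tree built from: [24, 1, 29, 37, 40, 9, 3, 41, 23]
Tree (level-order array): [24, 1, 29, None, 9, None, 37, 3, 23, None, 40, None, None, None, None, None, 41]
Rule: These are nodes with exactly 1 non-null child.
Per-node child counts:
  node 24: 2 child(ren)
  node 1: 1 child(ren)
  node 9: 2 child(ren)
  node 3: 0 child(ren)
  node 23: 0 child(ren)
  node 29: 1 child(ren)
  node 37: 1 child(ren)
  node 40: 1 child(ren)
  node 41: 0 child(ren)
Matching nodes: [1, 29, 37, 40]
Count of nodes with exactly one child: 4


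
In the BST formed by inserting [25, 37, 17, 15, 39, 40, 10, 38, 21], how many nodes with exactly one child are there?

Tree built from: [25, 37, 17, 15, 39, 40, 10, 38, 21]
Tree (level-order array): [25, 17, 37, 15, 21, None, 39, 10, None, None, None, 38, 40]
Rule: These are nodes with exactly 1 non-null child.
Per-node child counts:
  node 25: 2 child(ren)
  node 17: 2 child(ren)
  node 15: 1 child(ren)
  node 10: 0 child(ren)
  node 21: 0 child(ren)
  node 37: 1 child(ren)
  node 39: 2 child(ren)
  node 38: 0 child(ren)
  node 40: 0 child(ren)
Matching nodes: [15, 37]
Count of nodes with exactly one child: 2


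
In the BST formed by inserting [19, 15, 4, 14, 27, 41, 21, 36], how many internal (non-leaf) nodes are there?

Tree built from: [19, 15, 4, 14, 27, 41, 21, 36]
Tree (level-order array): [19, 15, 27, 4, None, 21, 41, None, 14, None, None, 36]
Rule: An internal node has at least one child.
Per-node child counts:
  node 19: 2 child(ren)
  node 15: 1 child(ren)
  node 4: 1 child(ren)
  node 14: 0 child(ren)
  node 27: 2 child(ren)
  node 21: 0 child(ren)
  node 41: 1 child(ren)
  node 36: 0 child(ren)
Matching nodes: [19, 15, 4, 27, 41]
Count of internal (non-leaf) nodes: 5


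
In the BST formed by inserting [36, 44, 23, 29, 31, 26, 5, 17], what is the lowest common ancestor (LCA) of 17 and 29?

Tree insertion order: [36, 44, 23, 29, 31, 26, 5, 17]
Tree (level-order array): [36, 23, 44, 5, 29, None, None, None, 17, 26, 31]
In a BST, the LCA of p=17, q=29 is the first node v on the
root-to-leaf path with p <= v <= q (go left if both < v, right if both > v).
Walk from root:
  at 36: both 17 and 29 < 36, go left
  at 23: 17 <= 23 <= 29, this is the LCA
LCA = 23


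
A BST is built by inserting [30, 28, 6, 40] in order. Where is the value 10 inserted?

Starting tree (level order): [30, 28, 40, 6]
Insertion path: 30 -> 28 -> 6
Result: insert 10 as right child of 6
Final tree (level order): [30, 28, 40, 6, None, None, None, None, 10]


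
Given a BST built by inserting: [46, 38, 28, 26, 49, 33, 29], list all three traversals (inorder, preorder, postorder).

Tree insertion order: [46, 38, 28, 26, 49, 33, 29]
Tree (level-order array): [46, 38, 49, 28, None, None, None, 26, 33, None, None, 29]
Inorder (L, root, R): [26, 28, 29, 33, 38, 46, 49]
Preorder (root, L, R): [46, 38, 28, 26, 33, 29, 49]
Postorder (L, R, root): [26, 29, 33, 28, 38, 49, 46]


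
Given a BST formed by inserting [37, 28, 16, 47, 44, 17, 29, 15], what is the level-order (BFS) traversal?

Tree insertion order: [37, 28, 16, 47, 44, 17, 29, 15]
Tree (level-order array): [37, 28, 47, 16, 29, 44, None, 15, 17]
BFS from the root, enqueuing left then right child of each popped node:
  queue [37] -> pop 37, enqueue [28, 47], visited so far: [37]
  queue [28, 47] -> pop 28, enqueue [16, 29], visited so far: [37, 28]
  queue [47, 16, 29] -> pop 47, enqueue [44], visited so far: [37, 28, 47]
  queue [16, 29, 44] -> pop 16, enqueue [15, 17], visited so far: [37, 28, 47, 16]
  queue [29, 44, 15, 17] -> pop 29, enqueue [none], visited so far: [37, 28, 47, 16, 29]
  queue [44, 15, 17] -> pop 44, enqueue [none], visited so far: [37, 28, 47, 16, 29, 44]
  queue [15, 17] -> pop 15, enqueue [none], visited so far: [37, 28, 47, 16, 29, 44, 15]
  queue [17] -> pop 17, enqueue [none], visited so far: [37, 28, 47, 16, 29, 44, 15, 17]
Result: [37, 28, 47, 16, 29, 44, 15, 17]
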